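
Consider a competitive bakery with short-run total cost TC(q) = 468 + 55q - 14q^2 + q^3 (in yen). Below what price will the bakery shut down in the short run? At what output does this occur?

The firm shuts down when price falls below the minimum of average variable cost. AVC = VC/q = 55 - 14q + q^2.
At the minimum of AVC, MC = AVC. MC = 55 - 28q + 3q^2; setting MC = AVC gives 2q^2 - 14q = 0, so q = 7. min AVC = 6.
So the shutdown price is ¥6.

¥6 per unit, at q = 7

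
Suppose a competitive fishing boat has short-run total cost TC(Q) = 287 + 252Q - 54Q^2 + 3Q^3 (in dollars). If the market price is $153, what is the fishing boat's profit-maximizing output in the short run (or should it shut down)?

Strip out fixed cost: VC = 252Q - 54Q^2 + 3Q^3. Then AVC = 252 - 54Q + 3Q^2 and MC = 252 - 108Q + 9Q^2.
AVC is minimized where dAVC/dQ = -54 + 6Q = 0, at Q = 9; min AVC = 252 - 54·9 + 3·9^2 = $9.
Because $153 ≥ $9, revenue can cover variable cost; the firm operates.
P = MC gives 99 - 108Q + 9Q^2 = 0, with roots 1 and 11. Take the larger (rising MC): Q* = 11.
Check: AVC at Q = 11 is $21 ≤ P, so revenue covers variable cost.
Profit = P·Q − TC = 153·11 − 518 = $1165.

Produce at Q = 11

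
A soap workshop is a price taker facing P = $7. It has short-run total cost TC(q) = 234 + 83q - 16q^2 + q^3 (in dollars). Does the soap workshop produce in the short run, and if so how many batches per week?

Shut down

Strip out fixed cost: VC = 83q - 16q^2 + q^3. Then AVC = 83 - 16q + q^2 and MC = 83 - 32q + 3q^2.
AVC hits its minimum where MC = AVC, at q = 8, giving min AVC = 83 - 16·8 + 8^2 = $19.
With P < min AVC ($7 < $19), every unit sold adds to the loss.
The firm minimizes its loss by shutting down and losing only its fixed cost of $234.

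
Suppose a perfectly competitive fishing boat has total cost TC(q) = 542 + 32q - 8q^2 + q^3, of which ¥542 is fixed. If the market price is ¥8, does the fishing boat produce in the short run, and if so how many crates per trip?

Shut down

Strip out fixed cost: VC = 32q - 8q^2 + q^3. Then AVC = 32 - 8q + q^2 and MC = 32 - 16q + 3q^2.
AVC is minimized where dAVC/dq = -8 + 2q = 0, at q = 4; min AVC = 32 - 8·4 + 4^2 = ¥16.
With P < min AVC (¥8 < ¥16), every unit sold adds to the loss.
Shutting down limits the loss to fixed cost, ¥542.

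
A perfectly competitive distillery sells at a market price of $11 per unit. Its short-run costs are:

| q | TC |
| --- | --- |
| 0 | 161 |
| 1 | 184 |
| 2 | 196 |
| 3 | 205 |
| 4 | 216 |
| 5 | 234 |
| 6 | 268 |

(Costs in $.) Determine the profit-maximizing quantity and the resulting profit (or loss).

Profit at each row (π = 11q − TC): q=0: -161; q=1: -173; q=2: -174; q=3: -172; q=4: -172; q=5: -179; q=6: -202.
Profit is highest at q = 0. Equivalently, the lowest AVC in the table is 55/4 ≈ $13.75 at q = 4, and P = $11 falls below it — price never covers variable cost, so the firm shuts down and loses only its fixed cost.

q = 0 (shut down); profit = -$161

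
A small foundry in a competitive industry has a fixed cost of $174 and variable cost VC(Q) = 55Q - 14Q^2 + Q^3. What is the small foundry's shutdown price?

Short-run supply begins at min AVC. From VC = 55Q - 14Q^2 + Q^3, AVC = 55 - 14Q + Q^2.
At the minimum of AVC, MC = AVC. MC = 55 - 28Q + 3Q^2; setting MC = AVC gives 2Q^2 - 14Q = 0, so Q = 7. min AVC = 6.
For P < $6 the firm produces nothing.

$6 per unit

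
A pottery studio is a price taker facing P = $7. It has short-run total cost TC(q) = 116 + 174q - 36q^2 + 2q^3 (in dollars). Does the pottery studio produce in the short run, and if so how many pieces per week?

Shut down

From TC, MC = TC'(q) = 174 - 72q + 6q^2 and AVC = VC/q = 174 - 36q + 2q^2.
The AVC parabola has its vertex at q = 36/4 = 9, where AVC = 174 - 36·9 + 2·9^2 = $12.
P = $7 lies below min AVC = $12; no output level covers variable cost.
Best response: produce nothing and absorb the $116 fixed cost.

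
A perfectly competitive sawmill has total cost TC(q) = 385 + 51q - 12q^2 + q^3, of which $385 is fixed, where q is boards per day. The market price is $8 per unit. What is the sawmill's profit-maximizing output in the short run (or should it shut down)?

Shut down

From TC, MC = TC'(q) = 51 - 24q + 3q^2 and AVC = VC/q = 51 - 12q + q^2.
AVC is minimized where dAVC/dq = -12 + 2q = 0, at q = 6; min AVC = 51 - 12·6 + 6^2 = $15.
Since P = $8 < min AVC = $15, price fails to cover variable cost at any output.
The firm minimizes its loss by shutting down and losing only its fixed cost of $385.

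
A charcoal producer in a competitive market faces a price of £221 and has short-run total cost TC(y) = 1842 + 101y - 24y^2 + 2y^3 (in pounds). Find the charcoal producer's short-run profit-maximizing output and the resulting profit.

AVC = 101 - 24y + 2y^2 has its minimum £29 at y = 6; price £221 clears that bar, so the firm operates.
MC = 101 - 48y + 6y^2. Setting P = MC and taking the root on the rising branch gives y* = 10.
TR = 221·10 = 2210. TC = 1842 + 610 = 2452. Profit = 2210 − 2452 = -£242.
That loss of £242 beats the £1842 the firm would lose by shutting down; producing recovers £1600 of fixed cost.

Profit = -£242 at y = 10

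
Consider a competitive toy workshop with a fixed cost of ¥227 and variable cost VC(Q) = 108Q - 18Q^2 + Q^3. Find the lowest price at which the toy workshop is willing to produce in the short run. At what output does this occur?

¥27 per unit, at Q = 9

The shutdown price is the minimum of AVC. VC = 108Q - 18Q^2 + Q^3, so AVC = 108 - 18Q + Q^2.
At the minimum of AVC, MC = AVC. MC = 108 - 36Q + 3Q^2; setting MC = AVC gives 2Q^2 - 18Q = 0, so Q = 9. min AVC = 27.
So the shutdown price is ¥27.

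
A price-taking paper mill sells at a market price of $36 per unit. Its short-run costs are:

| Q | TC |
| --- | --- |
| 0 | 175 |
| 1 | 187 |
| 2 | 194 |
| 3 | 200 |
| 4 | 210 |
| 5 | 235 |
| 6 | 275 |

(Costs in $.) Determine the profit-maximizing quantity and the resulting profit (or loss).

Q = 5; profit = -$55

Profit at each row (π = 36Q − TC): Q=0: -175; Q=1: -151; Q=2: -122; Q=3: -92; Q=4: -66; Q=5: -55; Q=6: -59.
Profit is maximized at Q = 5. AVC there is 60/5 = $12 ≤ P, so producing beats shutting down (which would give -$175).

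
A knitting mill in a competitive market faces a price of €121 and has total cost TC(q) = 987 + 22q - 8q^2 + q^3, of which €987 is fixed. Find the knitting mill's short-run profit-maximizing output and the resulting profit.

Profit = -€177 at q = 9

AVC = 22 - 8q + q^2; min AVC = €6 at q = 4. Since P = €121 ≥ min AVC, the firm produces.
MC = 22 - 16q + 3q^2. Setting P = MC and taking the root on the rising branch gives q* = 9.
TR = 121·9 = 1089. TC = 987 + 279 = 1266. Profit = 1089 − 1266 = -€177.
Shutting down would mean losing the fixed cost of €987, so operating at a loss of €177 is better by €810.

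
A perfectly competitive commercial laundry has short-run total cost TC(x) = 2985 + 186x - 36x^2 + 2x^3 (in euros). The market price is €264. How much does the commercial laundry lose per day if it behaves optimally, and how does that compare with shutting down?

AVC = 186 - 36x + 2x^2; min AVC = €24 at x = 9. Since P = €264 ≥ min AVC, the firm produces.
MC = 186 - 72x + 6x^2. Setting P = MC and taking the root on the rising branch gives x* = 13.
TR = 264·13 = 3432. TC = 2985 + 728 = 3713. Profit = 3432 − 3713 = -€281.
That loss of €281 beats the €2985 the firm would lose by shutting down; producing recovers €2704 of fixed cost.

Profit = -€281 at x = 13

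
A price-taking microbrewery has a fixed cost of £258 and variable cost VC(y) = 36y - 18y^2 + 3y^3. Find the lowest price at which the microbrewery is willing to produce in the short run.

The shutdown price is the minimum of AVC. VC = 36y - 18y^2 + 3y^3, so AVC = 36 - 18y + 3y^2.
At the minimum of AVC, MC = AVC. MC = 36 - 36y + 9y^2; setting MC = AVC gives 6y^2 - 18y = 0, so y = 3. min AVC = 9.
For P < £9 the firm produces nothing.

£9 per unit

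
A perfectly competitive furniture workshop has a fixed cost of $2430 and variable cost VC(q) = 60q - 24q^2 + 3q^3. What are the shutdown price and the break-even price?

Shutdown price = min AVC. AVC = 60 - 24q + 3q^2, with vertex at q = 4 and minimum $12.
ATC = 2430/q + 60 - 24q + 3q^2. Setting dATC/dq = −2430/q^2 − 24 + 6q = 0 gives q = 9 (since 6·9^3 − 24·9^2 = 2430).
min ATC = 2430/9 + 60 − 24·9 + 3·9^2 = $357. That is the break-even price.
For $12 ≤ P < $357 the firm produces at a loss; below $12 it shuts down.

Shutdown price = $12; break-even price = $357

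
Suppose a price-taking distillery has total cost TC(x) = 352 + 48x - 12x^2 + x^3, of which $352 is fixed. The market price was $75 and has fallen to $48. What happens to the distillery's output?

Output falls from 9 to 8

MC = 48 - 24x + 3x^2; the shutdown threshold is min AVC = $12 (at x = 6).
With P = $75 above the shutdown price, P = MC gives x = 9.
At P = $48 ≥ min AVC, set P = MC: x = 8. The firm stays open but cuts output.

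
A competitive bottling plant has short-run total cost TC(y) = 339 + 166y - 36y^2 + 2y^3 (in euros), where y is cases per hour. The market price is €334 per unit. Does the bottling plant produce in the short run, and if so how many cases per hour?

Produce at y = 14

From TC, MC = TC'(y) = 166 - 72y + 6y^2 and AVC = VC/y = 166 - 36y + 2y^2.
The AVC parabola has its vertex at y = 36/4 = 9, where AVC = 166 - 36·9 + 2·9^2 = €4.
Since P = €334 ≥ min AVC = €4, price covers variable cost and the firm should produce.
Solving P = MC: -168 - 72y + 6y^2 = 0 ⇒ y = -2 or 14. On the upward-sloping branch, y* = 14.
Check: AVC at y = 14 is €54 ≤ P, so revenue covers variable cost.
Profit = P·y − TC = 334·14 − 1095 = €3581.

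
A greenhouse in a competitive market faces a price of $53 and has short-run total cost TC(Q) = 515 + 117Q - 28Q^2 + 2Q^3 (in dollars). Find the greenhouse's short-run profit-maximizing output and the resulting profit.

AVC = 117 - 28Q + 2Q^2; min AVC = $19 at Q = 7. Since P = $53 ≥ min AVC, the firm produces.
With MC = 117 - 56Q + 6Q^2, P = MC on the upward-sloping part at Q* = 8.
TR = 53·8 = 424. TC = 515 + 168 = 683. Profit = 424 − 683 = -$259.
Shutting down would mean losing the fixed cost of $515, so operating at a loss of $259 is better by $256.

Profit = -$259 at Q = 8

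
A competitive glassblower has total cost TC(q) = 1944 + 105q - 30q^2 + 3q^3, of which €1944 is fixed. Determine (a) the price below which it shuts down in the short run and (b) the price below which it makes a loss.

Shutdown price = €30; break-even price = €294

AVC = 105 - 30q + 3q^2; minimized at q = 5, giving min AVC = €30. That is the shutdown price.
ATC = 1944/q + 105 - 30q + 3q^2. Setting dATC/dq = −1944/q^2 − 30 + 6q = 0 gives q = 9 (since 6·9^3 − 30·9^2 = 1944).
min ATC = 1944/9 + 105 − 30·9 + 3·9^2 = €294. That is the break-even price.
Between these two prices the firm operates at a loss; above €294 it earns a profit.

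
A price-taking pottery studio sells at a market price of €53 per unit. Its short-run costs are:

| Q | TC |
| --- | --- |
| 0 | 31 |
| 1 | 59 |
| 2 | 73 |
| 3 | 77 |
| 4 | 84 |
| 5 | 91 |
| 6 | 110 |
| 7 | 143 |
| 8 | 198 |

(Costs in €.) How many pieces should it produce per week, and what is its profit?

Q = 7; profit = €228

Profit at each row (π = 53Q − TC): Q=0: -31; Q=1: -6; Q=2: 33; Q=3: 82; Q=4: 128; Q=5: 174; Q=6: 208; Q=7: 228; Q=8: 226.
Profit is maximized at Q = 7. AVC there is 112/7 = €16 ≤ P, so producing beats shutting down (which would give -€31).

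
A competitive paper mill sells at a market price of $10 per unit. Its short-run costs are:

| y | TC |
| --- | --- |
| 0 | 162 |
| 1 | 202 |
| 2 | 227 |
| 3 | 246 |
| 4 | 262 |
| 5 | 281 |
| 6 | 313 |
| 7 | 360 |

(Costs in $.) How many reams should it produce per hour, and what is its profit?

y = 0 (shut down); profit = -$162

Tabulate TR − TC: y=0: -162; y=1: -192; y=2: -207; y=3: -216; y=4: -222; y=5: -231; y=6: -253; y=7: -290.
Profit is highest at y = 0. Equivalently, the lowest AVC in the table is 119/5 ≈ $23.80 at y = 5, and P = $10 falls below it — price never covers variable cost, so the firm shuts down and loses only its fixed cost.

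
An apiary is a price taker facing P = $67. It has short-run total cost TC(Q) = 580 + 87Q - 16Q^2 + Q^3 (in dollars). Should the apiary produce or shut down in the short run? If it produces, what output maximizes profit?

Strip out fixed cost: VC = 87Q - 16Q^2 + Q^3. Then AVC = 87 - 16Q + Q^2 and MC = 87 - 32Q + 3Q^2.
The AVC parabola has its vertex at Q = 16/2 = 8, where AVC = 87 - 16·8 + 8^2 = $23.
Because $67 ≥ $23, revenue can cover variable cost; the firm operates.
Solving P = MC: 20 - 32Q + 3Q^2 = 0 ⇒ Q = 2/3 or 10. On the upward-sloping branch, Q* = 10.
Check: AVC at Q = 10 is $27 ≤ P, so revenue covers variable cost.
Profit = P·Q − TC = 67·10 − 850 = -$180, a loss, but smaller than the $580 fixed cost the firm would lose by shutting down.

Produce at Q = 10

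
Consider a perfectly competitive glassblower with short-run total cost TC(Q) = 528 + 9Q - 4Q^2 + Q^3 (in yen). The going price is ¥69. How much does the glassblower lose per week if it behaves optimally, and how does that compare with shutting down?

Profit = -¥240 at Q = 6

AVC = 9 - 4Q + Q^2 has its minimum ¥5 at Q = 2; price ¥69 clears that bar, so the firm operates.
MC = 9 - 8Q + 3Q^2. Setting P = MC and taking the root on the rising branch gives Q* = 6.
TR = 69·6 = 414. TC = 528 + 126 = 654. Profit = 414 − 654 = -¥240.
That loss of ¥240 beats the ¥528 the firm would lose by shutting down; producing recovers ¥288 of fixed cost.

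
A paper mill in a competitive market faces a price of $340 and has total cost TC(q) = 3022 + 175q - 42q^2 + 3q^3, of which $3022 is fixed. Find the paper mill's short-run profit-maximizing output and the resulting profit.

Profit = -$118 at q = 11

AVC = 175 - 42q + 3q^2; min AVC = $28 at q = 7. Since P = $340 ≥ min AVC, the firm produces.
MC = 175 - 84q + 9q^2. Setting P = MC and taking the root on the rising branch gives q* = 11.
TR = 340·11 = 3740. TC = 3022 + 836 = 3858. Profit = 3740 − 3858 = -$118.
That loss of $118 beats the $3022 the firm would lose by shutting down; producing recovers $2904 of fixed cost.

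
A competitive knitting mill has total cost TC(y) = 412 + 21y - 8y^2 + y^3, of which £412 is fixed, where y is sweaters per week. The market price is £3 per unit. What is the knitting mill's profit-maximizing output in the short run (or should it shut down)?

Shut down

From TC, MC = TC'(y) = 21 - 16y + 3y^2 and AVC = VC/y = 21 - 8y + y^2.
The AVC parabola has its vertex at y = 8/2 = 4, where AVC = 21 - 8·4 + 4^2 = £5.
P = £3 lies below min AVC = £5; no output level covers variable cost.
Shutting down limits the loss to fixed cost, £412.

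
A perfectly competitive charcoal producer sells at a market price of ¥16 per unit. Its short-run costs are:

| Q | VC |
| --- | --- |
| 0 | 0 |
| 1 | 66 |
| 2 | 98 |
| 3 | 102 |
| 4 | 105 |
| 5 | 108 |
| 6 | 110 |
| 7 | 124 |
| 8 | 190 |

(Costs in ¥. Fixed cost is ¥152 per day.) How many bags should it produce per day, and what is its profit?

Tabulate TR − TC: Q=0: -152; Q=1: -202; Q=2: -218; Q=3: -206; Q=4: -193; Q=5: -180; Q=6: -166; Q=7: -164; Q=8: -214.
Profit is highest at Q = 0. Equivalently, the lowest AVC in the table is 124/7 ≈ ¥17.71 at Q = 7, and P = ¥16 falls below it — price never covers variable cost, so the firm shuts down and loses only its fixed cost.

Q = 0 (shut down); profit = -¥152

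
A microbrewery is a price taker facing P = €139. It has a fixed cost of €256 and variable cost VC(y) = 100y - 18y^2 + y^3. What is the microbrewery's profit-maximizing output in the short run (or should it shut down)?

Produce at y = 13

From TC, MC = TC'(y) = 100 - 36y + 3y^2 and AVC = VC/y = 100 - 18y + y^2.
AVC hits its minimum where MC = AVC, at y = 9, giving min AVC = 100 - 18·9 + 9^2 = €19.
Because €139 ≥ €19, revenue can cover variable cost; the firm operates.
Set P = MC: 139 = 100 - 36y + 3y^2 → -39 - 36y + 3y^2 = 0. The roots are y = -1 and y = 13; the profit-maximizing output is on the rising part of MC, so y* = 13.
Check: AVC at y = 13 is €35 ≤ P, so revenue covers variable cost.
Profit = P·y − TC = 139·13 − 711 = €1096.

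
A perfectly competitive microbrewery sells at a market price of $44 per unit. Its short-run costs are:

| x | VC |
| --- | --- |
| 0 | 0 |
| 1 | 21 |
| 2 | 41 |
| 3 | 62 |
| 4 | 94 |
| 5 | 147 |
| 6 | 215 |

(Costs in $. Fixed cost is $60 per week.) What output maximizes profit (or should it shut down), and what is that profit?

Tabulate TR − TC: x=0: -60; x=1: -37; x=2: -13; x=3: 10; x=4: 22; x=5: 13; x=6: -11.
Profit is maximized at x = 4. AVC there is 94/4 = $23.50 ≤ P, so producing beats shutting down (which would give -$60).

x = 4; profit = $22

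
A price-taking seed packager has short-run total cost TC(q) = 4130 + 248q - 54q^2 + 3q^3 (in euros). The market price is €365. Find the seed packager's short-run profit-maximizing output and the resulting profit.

Profit = -€74 at q = 13

AVC = 248 - 54q + 3q^2; min AVC = €5 at q = 9. Since P = €365 ≥ min AVC, the firm produces.
MC = 248 - 108q + 9q^2. Setting P = MC and taking the root on the rising branch gives q* = 13.
TR = 365·13 = 4745. TC = 4130 + 689 = 4819. Profit = 4745 − 4819 = -€74.
That loss of €74 beats the €4130 the firm would lose by shutting down; producing recovers €4056 of fixed cost.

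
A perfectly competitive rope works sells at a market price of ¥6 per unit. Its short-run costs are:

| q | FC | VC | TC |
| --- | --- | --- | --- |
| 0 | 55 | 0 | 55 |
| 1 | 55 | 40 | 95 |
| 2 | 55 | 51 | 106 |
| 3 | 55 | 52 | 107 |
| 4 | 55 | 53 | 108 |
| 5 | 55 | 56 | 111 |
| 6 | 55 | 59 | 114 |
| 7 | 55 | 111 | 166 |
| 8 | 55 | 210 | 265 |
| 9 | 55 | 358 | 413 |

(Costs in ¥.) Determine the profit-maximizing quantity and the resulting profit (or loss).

q = 0 (shut down); profit = -¥55

Profit at each row (π = 6q − TC): q=0: -55; q=1: -89; q=2: -94; q=3: -89; q=4: -84; q=5: -81; q=6: -78; q=7: -124; q=8: -217; q=9: -359.
Profit is highest at q = 0. Equivalently, the lowest AVC in the table is 59/6 ≈ ¥9.83 at q = 6, and P = ¥6 falls below it — price never covers variable cost, so the firm shuts down and loses only its fixed cost.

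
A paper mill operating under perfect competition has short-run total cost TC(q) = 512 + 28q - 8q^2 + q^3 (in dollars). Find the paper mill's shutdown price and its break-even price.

Shutdown price = $12; break-even price = $92

Shutdown price = min AVC. AVC = 28 - 8q + q^2, with vertex at q = 4 and minimum $12.
ATC = 512/q + 28 - 8q + q^2. Setting dATC/dq = −512/q^2 − 8 + 2q = 0 gives q = 8 (since 2·8^3 − 8·8^2 = 512).
min ATC = 512/8 + 28 − 8·8 + 8^2 = $92. That is the break-even price.
For $12 ≤ P < $92 the firm produces at a loss; below $12 it shuts down.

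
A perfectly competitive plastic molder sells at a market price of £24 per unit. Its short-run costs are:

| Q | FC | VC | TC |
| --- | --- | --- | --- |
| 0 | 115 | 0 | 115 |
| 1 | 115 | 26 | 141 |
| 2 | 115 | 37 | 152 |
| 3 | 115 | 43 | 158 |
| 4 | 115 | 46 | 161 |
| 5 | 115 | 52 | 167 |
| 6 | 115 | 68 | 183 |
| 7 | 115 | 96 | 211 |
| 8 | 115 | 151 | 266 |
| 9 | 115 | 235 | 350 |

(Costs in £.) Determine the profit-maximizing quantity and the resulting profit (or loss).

Q = 6; profit = -£39

Profit at each row (π = 24Q − TC): Q=0: -115; Q=1: -117; Q=2: -104; Q=3: -86; Q=4: -65; Q=5: -47; Q=6: -39; Q=7: -43; Q=8: -74; Q=9: -134.
Profit is maximized at Q = 6. AVC there is 68/6 = £11.33 ≤ P, so producing beats shutting down (which would give -£115).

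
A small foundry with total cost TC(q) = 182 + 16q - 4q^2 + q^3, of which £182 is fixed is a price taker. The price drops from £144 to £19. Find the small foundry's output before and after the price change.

MC = 16 - 8q + 3q^2; the shutdown threshold is min AVC = £12 (at q = 2).
With P = £144 above the shutdown price, P = MC gives q = 8.
At P = £19 ≥ min AVC, set P = MC: q = 3. The firm stays open but cuts output.

Output falls from 8 to 3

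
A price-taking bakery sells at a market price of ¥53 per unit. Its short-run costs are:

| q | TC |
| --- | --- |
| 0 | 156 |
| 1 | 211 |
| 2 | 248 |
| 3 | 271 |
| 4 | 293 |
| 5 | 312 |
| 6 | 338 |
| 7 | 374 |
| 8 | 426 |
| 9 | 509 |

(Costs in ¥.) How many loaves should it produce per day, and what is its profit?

Compute π = P·q − TC at each output: q=0: -156; q=1: -158; q=2: -142; q=3: -112; q=4: -81; q=5: -47; q=6: -20; q=7: -3; q=8: -2; q=9: -32.
Profit is maximized at q = 8. AVC there is 270/8 = ¥33.75 ≤ P, so producing beats shutting down (which would give -¥156).

q = 8; profit = -¥2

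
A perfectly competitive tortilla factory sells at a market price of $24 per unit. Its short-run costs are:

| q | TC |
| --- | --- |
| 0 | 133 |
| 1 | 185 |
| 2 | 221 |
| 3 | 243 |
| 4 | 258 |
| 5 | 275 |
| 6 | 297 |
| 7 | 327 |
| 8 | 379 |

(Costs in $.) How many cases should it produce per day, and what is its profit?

Tabulate TR − TC: q=0: -133; q=1: -161; q=2: -173; q=3: -171; q=4: -162; q=5: -155; q=6: -153; q=7: -159; q=8: -187.
Profit is highest at q = 0. Equivalently, the lowest AVC in the table is 164/6 ≈ $27.33 at q = 6, and P = $24 falls below it — price never covers variable cost, so the firm shuts down and loses only its fixed cost.

q = 0 (shut down); profit = -$133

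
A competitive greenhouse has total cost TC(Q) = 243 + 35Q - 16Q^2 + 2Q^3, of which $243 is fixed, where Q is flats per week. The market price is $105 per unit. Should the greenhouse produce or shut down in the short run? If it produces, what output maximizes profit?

From TC, MC = TC'(Q) = 35 - 32Q + 6Q^2 and AVC = VC/Q = 35 - 16Q + 2Q^2.
The AVC parabola has its vertex at Q = 16/4 = 4, where AVC = 35 - 16·4 + 2·4^2 = $3.
Because $105 ≥ $3, revenue can cover variable cost; the firm operates.
Solving P = MC: -70 - 32Q + 6Q^2 = 0 ⇒ Q = -5/3 or 7. On the upward-sloping branch, Q* = 7.
Check: AVC at Q = 7 is $21 ≤ P, so revenue covers variable cost.
Profit = P·Q − TC = 105·7 − 390 = $345.

Produce at Q = 7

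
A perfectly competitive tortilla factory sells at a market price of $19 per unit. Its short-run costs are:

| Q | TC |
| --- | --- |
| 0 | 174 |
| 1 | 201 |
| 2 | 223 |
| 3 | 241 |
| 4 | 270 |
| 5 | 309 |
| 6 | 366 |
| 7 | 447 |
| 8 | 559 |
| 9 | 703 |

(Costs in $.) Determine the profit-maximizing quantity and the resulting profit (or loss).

Tabulate TR − TC: Q=0: -174; Q=1: -182; Q=2: -185; Q=3: -184; Q=4: -194; Q=5: -214; Q=6: -252; Q=7: -314; Q=8: -407; Q=9: -532.
Profit is highest at Q = 0. Equivalently, the lowest AVC in the table is 67/3 ≈ $22.33 at Q = 3, and P = $19 falls below it — price never covers variable cost, so the firm shuts down and loses only its fixed cost.

Q = 0 (shut down); profit = -$174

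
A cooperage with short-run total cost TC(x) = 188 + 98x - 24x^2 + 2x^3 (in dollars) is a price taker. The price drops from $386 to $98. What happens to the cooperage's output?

Output falls from 12 to 8

MC = 98 - 48x + 6x^2; the shutdown threshold is min AVC = $26 (at x = 6).
With P = $386 above the shutdown price, P = MC gives x = 12.
At P = $98 ≥ min AVC, set P = MC: x = 8. The firm stays open but cuts output.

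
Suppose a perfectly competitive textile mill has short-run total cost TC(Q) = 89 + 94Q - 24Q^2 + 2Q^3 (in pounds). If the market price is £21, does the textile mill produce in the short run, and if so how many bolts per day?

Strip out fixed cost: VC = 94Q - 24Q^2 + 2Q^3. Then AVC = 94 - 24Q + 2Q^2 and MC = 94 - 48Q + 6Q^2.
AVC hits its minimum where MC = AVC, at Q = 6, giving min AVC = 94 - 24·6 + 2·6^2 = £22.
With P < min AVC (£21 < £22), every unit sold adds to the loss.
The firm minimizes its loss by shutting down and losing only its fixed cost of £89.

Shut down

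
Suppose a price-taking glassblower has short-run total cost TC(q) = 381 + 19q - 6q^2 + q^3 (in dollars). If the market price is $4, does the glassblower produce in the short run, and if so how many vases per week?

Shut down

Strip out fixed cost: VC = 19q - 6q^2 + q^3. Then AVC = 19 - 6q + q^2 and MC = 19 - 12q + 3q^2.
AVC is minimized where dAVC/dq = -6 + 2q = 0, at q = 3; min AVC = 19 - 6·3 + 3^2 = $10.
P = $4 lies below min AVC = $10; no output level covers variable cost.
Best response: produce nothing and absorb the $381 fixed cost.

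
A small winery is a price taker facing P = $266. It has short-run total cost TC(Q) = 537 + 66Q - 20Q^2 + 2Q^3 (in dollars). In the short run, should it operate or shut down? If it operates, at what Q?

From TC, MC = TC'(Q) = 66 - 40Q + 6Q^2 and AVC = VC/Q = 66 - 20Q + 2Q^2.
The AVC parabola has its vertex at Q = 20/4 = 5, where AVC = 66 - 20·5 + 2·5^2 = $16.
P = $266 exceeds min AVC = $16, so the firm stays open.
Set P = MC: 266 = 66 - 40Q + 6Q^2 → -200 - 40Q + 6Q^2 = 0. The roots are Q = -10/3 and Q = 10; the profit-maximizing output is on the rising part of MC, so Q* = 10.
Check: AVC at Q = 10 is $66 ≤ P, so revenue covers variable cost.
Profit = P·Q − TC = 266·10 − 1197 = $1463.

Produce at Q = 10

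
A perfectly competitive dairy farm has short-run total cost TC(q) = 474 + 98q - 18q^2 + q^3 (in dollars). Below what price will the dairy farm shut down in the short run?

The firm shuts down when price falls below the minimum of average variable cost. AVC = VC/q = 98 - 18q + q^2.
dAVC/dq = -18 + 2q = 0 gives q = 9. min AVC = 98 - 18·9 + 9^2 = 17.
The firm shuts down for any P below $17.

$17 per unit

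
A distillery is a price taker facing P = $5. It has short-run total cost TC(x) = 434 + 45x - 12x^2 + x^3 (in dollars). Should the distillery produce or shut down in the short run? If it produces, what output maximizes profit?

Variable cost is VC = 45x - 12x^2 + x^3, so AVC = VC/x = 45 - 12x + x^2 and MC = dTC/dx = 45 - 24x + 3x^2.
AVC is minimized where dAVC/dx = -12 + 2x = 0, at x = 6; min AVC = 45 - 12·6 + 6^2 = $9.
With P < min AVC ($5 < $9), every unit sold adds to the loss.
The firm minimizes its loss by shutting down and losing only its fixed cost of $434.

Shut down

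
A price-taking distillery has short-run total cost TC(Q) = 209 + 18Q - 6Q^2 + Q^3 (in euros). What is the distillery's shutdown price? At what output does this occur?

€9 per unit, at Q = 3

The shutdown price is the minimum of AVC. VC = 18Q - 6Q^2 + Q^3, so AVC = 18 - 6Q + Q^2.
dAVC/dQ = -6 + 2Q = 0 gives Q = 3. min AVC = 18 - 6·3 + 3^2 = 9.
So the shutdown price is €9.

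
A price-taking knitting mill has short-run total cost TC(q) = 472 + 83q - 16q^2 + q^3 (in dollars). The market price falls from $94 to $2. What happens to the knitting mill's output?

AVC = 83 - 16q + q^2, minimized at q = 8 where min AVC = $19. MC = 83 - 32q + 3q^2.
With P = $94 above the shutdown price, P = MC gives q = 11.
At P = $2 < min AVC = $19, price no longer covers variable cost at any output, so the firm shuts down: q = 0.

Output falls from 11 to 0 (the firm shuts down)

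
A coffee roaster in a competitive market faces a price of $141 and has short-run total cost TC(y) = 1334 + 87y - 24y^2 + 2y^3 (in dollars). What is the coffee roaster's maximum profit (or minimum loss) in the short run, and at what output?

Profit = -$362 at y = 9

AVC = 87 - 24y + 2y^2 has its minimum $15 at y = 6; price $141 clears that bar, so the firm operates.
With MC = 87 - 48y + 6y^2, P = MC on the upward-sloping part at y* = 9.
TR = 141·9 = 1269. TC = 1334 + 297 = 1631. Profit = 1269 − 1631 = -$362.
Shutting down would mean losing the fixed cost of $1334, so operating at a loss of $362 is better by $972.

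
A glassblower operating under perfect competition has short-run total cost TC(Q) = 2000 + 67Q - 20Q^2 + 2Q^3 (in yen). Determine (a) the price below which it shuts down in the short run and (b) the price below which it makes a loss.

Shutdown price = ¥17; break-even price = ¥267

AVC = 67 - 20Q + 2Q^2; minimized at Q = 5, giving min AVC = ¥17. That is the shutdown price.
ATC = 2000/Q + 67 - 20Q + 2Q^2. Setting dATC/dQ = −2000/Q^2 − 20 + 4Q = 0 gives Q = 10 (since 4·10^3 − 20·10^2 = 2000).
min ATC = 2000/10 + 67 − 20·10 + 2·10^2 = ¥267. That is the break-even price.
For ¥17 ≤ P < ¥267 the firm produces at a loss; below ¥17 it shuts down.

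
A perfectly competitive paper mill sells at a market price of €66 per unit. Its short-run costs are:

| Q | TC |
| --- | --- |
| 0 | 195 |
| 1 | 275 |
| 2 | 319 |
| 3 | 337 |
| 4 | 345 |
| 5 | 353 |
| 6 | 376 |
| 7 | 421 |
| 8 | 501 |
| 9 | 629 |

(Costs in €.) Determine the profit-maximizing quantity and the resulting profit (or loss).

Q = 7; profit = €41

Compute π = P·Q − TC at each output: Q=0: -195; Q=1: -209; Q=2: -187; Q=3: -139; Q=4: -81; Q=5: -23; Q=6: 20; Q=7: 41; Q=8: 27; Q=9: -35.
Profit is maximized at Q = 7. AVC there is 226/7 = €32.29 ≤ P, so producing beats shutting down (which would give -€195).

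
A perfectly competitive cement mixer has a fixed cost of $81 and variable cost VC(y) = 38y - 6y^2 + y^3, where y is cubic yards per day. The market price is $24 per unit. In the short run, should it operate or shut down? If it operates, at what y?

Shut down

Variable cost is VC = 38y - 6y^2 + y^3, so AVC = VC/y = 38 - 6y + y^2 and MC = dTC/dy = 38 - 12y + 3y^2.
AVC is minimized where dAVC/dy = -6 + 2y = 0, at y = 3; min AVC = 38 - 6·3 + 3^2 = $29.
P = $24 lies below min AVC = $29; no output level covers variable cost.
Best response: produce nothing and absorb the $81 fixed cost.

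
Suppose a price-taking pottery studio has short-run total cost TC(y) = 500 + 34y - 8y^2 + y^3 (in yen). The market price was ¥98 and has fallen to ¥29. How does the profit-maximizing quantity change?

Output falls from 8 to 5

AVC = 34 - 8y + y^2, minimized at y = 4 where min AVC = ¥18. MC = 34 - 16y + 3y^2.
With P = ¥98 above the shutdown price, P = MC gives y = 8.
At P = ¥29 ≥ min AVC, set P = MC: y = 5. The firm stays open but cuts output.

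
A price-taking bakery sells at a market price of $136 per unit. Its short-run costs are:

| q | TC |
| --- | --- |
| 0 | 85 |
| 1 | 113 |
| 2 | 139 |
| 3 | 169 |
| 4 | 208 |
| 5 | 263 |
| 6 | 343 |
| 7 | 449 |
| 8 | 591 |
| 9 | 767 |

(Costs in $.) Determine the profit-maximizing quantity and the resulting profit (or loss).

q = 7; profit = $503

Tabulate TR − TC: q=0: -85; q=1: 23; q=2: 133; q=3: 239; q=4: 336; q=5: 417; q=6: 473; q=7: 503; q=8: 497; q=9: 457.
Profit is maximized at q = 7. AVC there is 364/7 = $52 ≤ P, so producing beats shutting down (which would give -$85).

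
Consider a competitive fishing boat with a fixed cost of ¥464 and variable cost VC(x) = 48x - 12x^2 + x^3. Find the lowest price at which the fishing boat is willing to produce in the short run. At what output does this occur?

Short-run supply begins at min AVC. From VC = 48x - 12x^2 + x^3, AVC = 48 - 12x + x^2.
At the minimum of AVC, MC = AVC. MC = 48 - 24x + 3x^2; setting MC = AVC gives 2x^2 - 12x = 0, so x = 6. min AVC = 12.
So the shutdown price is ¥12.

¥12 per unit, at x = 6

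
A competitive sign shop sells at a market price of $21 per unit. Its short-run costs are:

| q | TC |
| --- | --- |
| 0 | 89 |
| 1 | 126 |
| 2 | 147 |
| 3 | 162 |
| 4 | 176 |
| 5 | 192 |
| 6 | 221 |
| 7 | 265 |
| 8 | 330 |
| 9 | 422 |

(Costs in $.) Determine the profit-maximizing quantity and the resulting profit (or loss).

Tabulate TR − TC: q=0: -89; q=1: -105; q=2: -105; q=3: -99; q=4: -92; q=5: -87; q=6: -95; q=7: -118; q=8: -162; q=9: -233.
Profit is maximized at q = 5. AVC there is 103/5 = $20.60 ≤ P, so producing beats shutting down (which would give -$89).

q = 5; profit = -$87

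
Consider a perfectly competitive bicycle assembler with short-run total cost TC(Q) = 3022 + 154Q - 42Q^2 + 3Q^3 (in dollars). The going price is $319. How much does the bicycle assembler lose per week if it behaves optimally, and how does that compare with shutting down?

AVC = 154 - 42Q + 3Q^2 has its minimum $7 at Q = 7; price $319 clears that bar, so the firm operates.
MC = 154 - 84Q + 9Q^2. Setting P = MC and taking the root on the rising branch gives Q* = 11.
TR = 319·11 = 3509. TC = 3022 + 605 = 3627. Profit = 3509 − 3627 = -$118.
Shutting down would mean losing the fixed cost of $3022, so operating at a loss of $118 is better by $2904.

Profit = -$118 at Q = 11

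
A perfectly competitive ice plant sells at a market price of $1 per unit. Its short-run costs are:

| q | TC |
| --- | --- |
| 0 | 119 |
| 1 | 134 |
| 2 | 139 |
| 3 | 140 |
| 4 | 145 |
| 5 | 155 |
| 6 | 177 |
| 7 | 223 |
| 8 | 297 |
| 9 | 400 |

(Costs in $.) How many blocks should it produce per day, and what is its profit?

q = 0 (shut down); profit = -$119

Profit at each row (π = 1q − TC): q=0: -119; q=1: -133; q=2: -137; q=3: -137; q=4: -141; q=5: -150; q=6: -171; q=7: -216; q=8: -289; q=9: -391.
Profit is highest at q = 0. Equivalently, the lowest AVC in the table is 26/4 ≈ $6.50 at q = 4, and P = $1 falls below it — price never covers variable cost, so the firm shuts down and loses only its fixed cost.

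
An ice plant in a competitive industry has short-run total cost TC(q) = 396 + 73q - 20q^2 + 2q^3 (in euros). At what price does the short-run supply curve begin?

Short-run supply begins at min AVC. From VC = 73q - 20q^2 + 2q^3, AVC = 73 - 20q + 2q^2.
dAVC/dq = -20 + 4q = 0 gives q = 5. min AVC = 73 - 20·5 + 2·5^2 = 23.
The firm shuts down for any P below €23.

€23 per unit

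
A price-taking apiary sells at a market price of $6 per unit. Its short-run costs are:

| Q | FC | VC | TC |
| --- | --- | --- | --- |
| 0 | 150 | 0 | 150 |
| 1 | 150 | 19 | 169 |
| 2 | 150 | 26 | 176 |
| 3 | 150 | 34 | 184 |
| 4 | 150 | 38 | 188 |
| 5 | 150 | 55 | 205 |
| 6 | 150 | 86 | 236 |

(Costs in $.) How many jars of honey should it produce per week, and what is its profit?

Compute π = P·Q − TC at each output: Q=0: -150; Q=1: -163; Q=2: -164; Q=3: -166; Q=4: -164; Q=5: -175; Q=6: -200.
Profit is highest at Q = 0. Equivalently, the lowest AVC in the table is 38/4 ≈ $9.50 at Q = 4, and P = $6 falls below it — price never covers variable cost, so the firm shuts down and loses only its fixed cost.

Q = 0 (shut down); profit = -$150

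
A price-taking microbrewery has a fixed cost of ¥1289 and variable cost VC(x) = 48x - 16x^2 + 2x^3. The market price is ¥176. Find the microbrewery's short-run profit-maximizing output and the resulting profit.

Profit = -¥265 at x = 8

AVC = 48 - 16x + 2x^2; min AVC = ¥16 at x = 4. Since P = ¥176 ≥ min AVC, the firm produces.
MC = 48 - 32x + 6x^2. Setting P = MC and taking the root on the rising branch gives x* = 8.
TR = 176·8 = 1408. TC = 1289 + 384 = 1673. Profit = 1408 − 1673 = -¥265.
Shutting down would mean losing the fixed cost of ¥1289, so operating at a loss of ¥265 is better by ¥1024.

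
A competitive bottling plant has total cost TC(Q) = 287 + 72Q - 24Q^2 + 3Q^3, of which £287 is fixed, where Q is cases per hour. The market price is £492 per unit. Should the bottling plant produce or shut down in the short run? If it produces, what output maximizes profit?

Strip out fixed cost: VC = 72Q - 24Q^2 + 3Q^3. Then AVC = 72 - 24Q + 3Q^2 and MC = 72 - 48Q + 9Q^2.
AVC is minimized where dAVC/dQ = -24 + 6Q = 0, at Q = 4; min AVC = 72 - 24·4 + 3·4^2 = £24.
Since P = £492 ≥ min AVC = £24, price covers variable cost and the firm should produce.
Set P = MC: 492 = 72 - 48Q + 9Q^2 → -420 - 48Q + 9Q^2 = 0. The roots are Q = -14/3 and Q = 10; the profit-maximizing output is on the rising part of MC, so Q* = 10.
Check: AVC at Q = 10 is £132 ≤ P, so revenue covers variable cost.
Profit = P·Q − TC = 492·10 − 1607 = £3313.

Produce at Q = 10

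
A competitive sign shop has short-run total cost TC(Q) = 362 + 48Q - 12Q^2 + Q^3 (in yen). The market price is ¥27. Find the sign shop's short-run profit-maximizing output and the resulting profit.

Profit = -¥264 at Q = 7

AVC = 48 - 12Q + Q^2; min AVC = ¥12 at Q = 6. Since P = ¥27 ≥ min AVC, the firm produces.
With MC = 48 - 24Q + 3Q^2, P = MC on the upward-sloping part at Q* = 7.
TR = 27·7 = 189. TC = 362 + 91 = 453. Profit = 189 − 453 = -¥264.
That loss of ¥264 beats the ¥362 the firm would lose by shutting down; producing recovers ¥98 of fixed cost.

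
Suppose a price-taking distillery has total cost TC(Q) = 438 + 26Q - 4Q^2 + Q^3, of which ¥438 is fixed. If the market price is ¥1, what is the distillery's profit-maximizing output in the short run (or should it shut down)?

Variable cost is VC = 26Q - 4Q^2 + Q^3, so AVC = VC/Q = 26 - 4Q + Q^2 and MC = dTC/dQ = 26 - 8Q + 3Q^2.
AVC is minimized where dAVC/dQ = -4 + 2Q = 0, at Q = 2; min AVC = 26 - 4·2 + 2^2 = ¥22.
With P < min AVC (¥1 < ¥22), every unit sold adds to the loss.
Best response: produce nothing and absorb the ¥438 fixed cost.

Shut down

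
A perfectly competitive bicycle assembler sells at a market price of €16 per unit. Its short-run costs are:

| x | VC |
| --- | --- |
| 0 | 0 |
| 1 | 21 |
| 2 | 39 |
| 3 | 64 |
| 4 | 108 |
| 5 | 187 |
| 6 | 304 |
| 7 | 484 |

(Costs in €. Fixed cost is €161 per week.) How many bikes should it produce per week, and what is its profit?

Profit at each row (π = 16x − TC): x=0: -161; x=1: -166; x=2: -168; x=3: -177; x=4: -205; x=5: -268; x=6: -369; x=7: -533.
Profit is highest at x = 0. Equivalently, the lowest AVC in the table is 39/2 ≈ €19.50 at x = 2, and P = €16 falls below it — price never covers variable cost, so the firm shuts down and loses only its fixed cost.

x = 0 (shut down); profit = -€161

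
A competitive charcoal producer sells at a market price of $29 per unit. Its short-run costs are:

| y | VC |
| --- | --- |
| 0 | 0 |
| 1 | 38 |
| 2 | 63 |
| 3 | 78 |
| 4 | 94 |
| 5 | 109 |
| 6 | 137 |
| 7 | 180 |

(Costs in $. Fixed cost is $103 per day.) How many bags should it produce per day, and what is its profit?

y = 6; profit = -$66

Tabulate TR − TC: y=0: -103; y=1: -112; y=2: -108; y=3: -94; y=4: -81; y=5: -67; y=6: -66; y=7: -80.
Profit is maximized at y = 6. AVC there is 137/6 = $22.83 ≤ P, so producing beats shutting down (which would give -$103).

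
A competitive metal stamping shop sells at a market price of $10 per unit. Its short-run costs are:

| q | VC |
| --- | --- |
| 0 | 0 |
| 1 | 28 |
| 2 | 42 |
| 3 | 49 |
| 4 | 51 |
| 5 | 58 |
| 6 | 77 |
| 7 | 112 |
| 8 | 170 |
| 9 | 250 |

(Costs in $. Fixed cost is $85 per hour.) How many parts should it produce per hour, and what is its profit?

Compute π = P·q − TC at each output: q=0: -85; q=1: -103; q=2: -107; q=3: -104; q=4: -96; q=5: -93; q=6: -102; q=7: -127; q=8: -175; q=9: -245.
Profit is highest at q = 0. Equivalently, the lowest AVC in the table is 58/5 ≈ $11.60 at q = 5, and P = $10 falls below it — price never covers variable cost, so the firm shuts down and loses only its fixed cost.

q = 0 (shut down); profit = -$85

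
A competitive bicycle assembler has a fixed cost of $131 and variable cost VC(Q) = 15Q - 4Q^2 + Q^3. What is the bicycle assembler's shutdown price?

Short-run supply begins at min AVC. From VC = 15Q - 4Q^2 + Q^3, AVC = 15 - 4Q + Q^2.
At the minimum of AVC, MC = AVC. MC = 15 - 8Q + 3Q^2; setting MC = AVC gives 2Q^2 - 4Q = 0, so Q = 2. min AVC = 11.
The firm shuts down for any P below $11.

$11 per unit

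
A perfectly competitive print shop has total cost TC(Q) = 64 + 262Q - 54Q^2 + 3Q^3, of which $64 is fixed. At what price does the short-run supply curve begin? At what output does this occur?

Short-run supply begins at min AVC. From VC = 262Q - 54Q^2 + 3Q^3, AVC = 262 - 54Q + 3Q^2.
At the minimum of AVC, MC = AVC. MC = 262 - 108Q + 9Q^2; setting MC = AVC gives 6Q^2 - 54Q = 0, so Q = 9. min AVC = 19.
So the shutdown price is $19.

$19 per unit, at Q = 9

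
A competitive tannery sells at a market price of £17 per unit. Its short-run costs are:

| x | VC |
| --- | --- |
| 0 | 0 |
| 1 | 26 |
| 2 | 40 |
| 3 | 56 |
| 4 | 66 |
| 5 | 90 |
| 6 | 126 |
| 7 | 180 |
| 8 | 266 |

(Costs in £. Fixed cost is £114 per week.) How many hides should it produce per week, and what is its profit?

Profit at each row (π = 17x − TC): x=0: -114; x=1: -123; x=2: -120; x=3: -119; x=4: -112; x=5: -119; x=6: -138; x=7: -175; x=8: -244.
Profit is maximized at x = 4. AVC there is 66/4 = £16.50 ≤ P, so producing beats shutting down (which would give -£114).

x = 4; profit = -£112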